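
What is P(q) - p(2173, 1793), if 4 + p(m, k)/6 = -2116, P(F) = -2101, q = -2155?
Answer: 10619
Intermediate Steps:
p(m, k) = -12720 (p(m, k) = -24 + 6*(-2116) = -24 - 12696 = -12720)
P(q) - p(2173, 1793) = -2101 - 1*(-12720) = -2101 + 12720 = 10619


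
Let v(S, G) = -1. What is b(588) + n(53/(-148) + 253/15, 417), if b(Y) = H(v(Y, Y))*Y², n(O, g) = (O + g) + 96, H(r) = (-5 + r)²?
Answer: 27633035989/2220 ≈ 1.2447e+7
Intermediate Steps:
n(O, g) = 96 + O + g
b(Y) = 36*Y² (b(Y) = (-5 - 1)²*Y² = (-6)²*Y² = 36*Y²)
b(588) + n(53/(-148) + 253/15, 417) = 36*588² + (96 + (53/(-148) + 253/15) + 417) = 36*345744 + (96 + (53*(-1/148) + 253*(1/15)) + 417) = 12446784 + (96 + (-53/148 + 253/15) + 417) = 12446784 + (96 + 36649/2220 + 417) = 12446784 + 1175509/2220 = 27633035989/2220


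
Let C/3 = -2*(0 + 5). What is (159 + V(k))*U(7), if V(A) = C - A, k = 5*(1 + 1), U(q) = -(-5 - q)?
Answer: 1428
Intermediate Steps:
C = -30 (C = 3*(-2*(0 + 5)) = 3*(-2*5) = 3*(-10) = -30)
U(q) = 5 + q
k = 10 (k = 5*2 = 10)
V(A) = -30 - A
(159 + V(k))*U(7) = (159 + (-30 - 1*10))*(5 + 7) = (159 + (-30 - 10))*12 = (159 - 40)*12 = 119*12 = 1428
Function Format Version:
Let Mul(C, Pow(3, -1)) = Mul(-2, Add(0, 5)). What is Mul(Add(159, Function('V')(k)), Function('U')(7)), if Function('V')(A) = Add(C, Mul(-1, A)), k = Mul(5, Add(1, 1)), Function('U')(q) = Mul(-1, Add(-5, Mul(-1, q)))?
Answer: 1428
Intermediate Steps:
C = -30 (C = Mul(3, Mul(-2, Add(0, 5))) = Mul(3, Mul(-2, 5)) = Mul(3, -10) = -30)
Function('U')(q) = Add(5, q)
k = 10 (k = Mul(5, 2) = 10)
Function('V')(A) = Add(-30, Mul(-1, A))
Mul(Add(159, Function('V')(k)), Function('U')(7)) = Mul(Add(159, Add(-30, Mul(-1, 10))), Add(5, 7)) = Mul(Add(159, Add(-30, -10)), 12) = Mul(Add(159, -40), 12) = Mul(119, 12) = 1428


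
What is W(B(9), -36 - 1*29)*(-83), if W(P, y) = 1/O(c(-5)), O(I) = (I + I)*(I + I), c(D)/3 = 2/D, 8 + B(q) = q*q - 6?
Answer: -2075/144 ≈ -14.410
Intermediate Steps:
B(q) = -14 + q**2 (B(q) = -8 + (q*q - 6) = -8 + (q**2 - 6) = -8 + (-6 + q**2) = -14 + q**2)
c(D) = 6/D (c(D) = 3*(2/D) = 6/D)
O(I) = 4*I**2 (O(I) = (2*I)*(2*I) = 4*I**2)
W(P, y) = 25/144 (W(P, y) = 1/(4*(6/(-5))**2) = 1/(4*(6*(-1/5))**2) = 1/(4*(-6/5)**2) = 1/(4*(36/25)) = 1/(144/25) = 25/144)
W(B(9), -36 - 1*29)*(-83) = (25/144)*(-83) = -2075/144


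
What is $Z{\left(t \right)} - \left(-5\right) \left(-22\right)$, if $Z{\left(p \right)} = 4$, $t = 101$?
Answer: $-106$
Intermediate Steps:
$Z{\left(t \right)} - \left(-5\right) \left(-22\right) = 4 - \left(-5\right) \left(-22\right) = 4 - 110 = -106$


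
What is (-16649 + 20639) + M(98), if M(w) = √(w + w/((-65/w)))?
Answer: 3990 + 7*I*√4290/65 ≈ 3990.0 + 7.0536*I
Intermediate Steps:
M(w) = √(w - w²/65) (M(w) = √(w + w*(-w/65)) = √(w - w²/65))
(-16649 + 20639) + M(98) = (-16649 + 20639) + √65*√(98*(65 - 1*98))/65 = 3990 + √65*√(98*(65 - 98))/65 = 3990 + √65*√(98*(-33))/65 = 3990 + √65*√(-3234)/65 = 3990 + √65*(7*I*√66)/65 = 3990 + 7*I*√4290/65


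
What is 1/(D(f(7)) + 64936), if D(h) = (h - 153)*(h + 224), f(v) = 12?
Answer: 1/31660 ≈ 3.1586e-5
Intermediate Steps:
D(h) = (-153 + h)*(224 + h)
1/(D(f(7)) + 64936) = 1/((-34272 + 12**2 + 71*12) + 64936) = 1/((-34272 + 144 + 852) + 64936) = 1/(-33276 + 64936) = 1/31660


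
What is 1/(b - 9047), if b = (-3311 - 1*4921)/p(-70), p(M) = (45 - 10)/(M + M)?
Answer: 1/23881 ≈ 4.1874e-5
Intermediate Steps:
p(M) = 35/(2*M) (p(M) = 35/((2*M)) = 35*(1/(2*M)) = 35/(2*M))
b = 32928 (b = (-3311 - 1*4921)/(((35/2)/(-70))) = (-3311 - 4921)/(((35/2)*(-1/70))) = -8232/(-¼) = -8232*(-4) = 32928)
1/(b - 9047) = 1/(32928 - 9047) = 1/23881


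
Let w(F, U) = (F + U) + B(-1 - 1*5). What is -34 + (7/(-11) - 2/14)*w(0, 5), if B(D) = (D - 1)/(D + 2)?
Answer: -3023/77 ≈ -39.260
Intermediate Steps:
B(D) = (-1 + D)/(2 + D)
w(F, U) = 7/4 + F + U (w(F, U) = (F + U) + (-1 + (-1 - 1*5))/(2 + (-1 - 1*5)) = (F + U) + (-1 + (-1 - 5))/(2 + (-1 - 5)) = (F + U) + (-1 - 6)/(2 - 6) = (F + U) - 7/(-4) = (F + U) - ¼*(-7) = (F + U) + 7/4 = 7/4 + F + U)
-34 + (7/(-11) - 2/14)*w(0, 5) = -34 + (7/(-11) - 2/14)*(7/4 + 0 + 5) = -34 + (7*(-1/11) - 2*1/14)*(27/4) = -34 + (-7/11 - ⅐)*(27/4) = -34 - 60/77*27/4 = -34 - 405/77 = -3023/77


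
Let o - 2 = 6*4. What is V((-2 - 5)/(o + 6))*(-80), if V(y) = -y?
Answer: -35/2 ≈ -17.500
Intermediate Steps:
o = 26 (o = 2 + 6*4 = 2 + 24 = 26)
V((-2 - 5)/(o + 6))*(-80) = -(-2 - 5)/(26 + 6)*(-80) = -(-7)/32*(-80) = -1*(-7/32)*(-80) = (7/32)*(-80) = -35/2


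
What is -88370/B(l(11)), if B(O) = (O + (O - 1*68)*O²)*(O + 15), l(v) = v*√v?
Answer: 344643/60557924 + 19476748*√11/1831877201 ≈ 0.040954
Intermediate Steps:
l(v) = v^(3/2)
B(O) = (15 + O)*(O + O²*(-68 + O)) (B(O) = (O + (O - 68)*O²)*(15 + O) = (O + (-68 + O)*O²)*(15 + O) = (O + O²*(-68 + O))*(15 + O) = (15 + O)*(O + O²*(-68 + O)))
-88370/B(l(11)) = -88370*√11/(121*(15 + (11^(3/2))³ - 11209*√11 - 53*(11^(3/2))²)) = -88370*√11/(121*(15 + (11*√11)³ - 11209*√11 - 53*(11*√11)²)) = -88370*√11/(121*(15 + 14641*√11 - 11209*√11 - 53*1331)) = -88370*√11/(121*(15 + 14641*√11 - 11209*√11 - 70543)) = -88370*√11/(121*(-70528 + 3432*√11))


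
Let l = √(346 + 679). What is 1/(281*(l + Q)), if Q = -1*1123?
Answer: -1123/354089224 - 5*√41/354089224 ≈ -3.2619e-6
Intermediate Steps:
Q = -1123
l = 5*√41 (l = √1025 = 5*√41 ≈ 32.016)
1/(281*(l + Q)) = 1/(281*(5*√41 - 1123)) = 1/(281*(-1123 + 5*√41)) = 1/(-315563 + 1405*√41)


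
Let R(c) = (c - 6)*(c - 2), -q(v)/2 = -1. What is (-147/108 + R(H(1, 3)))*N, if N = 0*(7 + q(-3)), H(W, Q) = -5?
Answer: 0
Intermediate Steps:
q(v) = 2 (q(v) = -2*(-1) = 2)
R(c) = (-6 + c)*(-2 + c)
N = 0 (N = 0*(7 + 2) = 0*9 = 0)
(-147/108 + R(H(1, 3)))*N = (-147/108 + (12 + (-5)² - 8*(-5)))*0 = (-147*1/108 + (12 + 25 + 40))*0 = (-49/36 + 77)*0 = (2723/36)*0 = 0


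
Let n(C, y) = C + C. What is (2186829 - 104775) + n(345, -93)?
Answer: 2082744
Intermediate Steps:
n(C, y) = 2*C
(2186829 - 104775) + n(345, -93) = (2186829 - 104775) + 2*345 = 2082054 + 690 = 2082744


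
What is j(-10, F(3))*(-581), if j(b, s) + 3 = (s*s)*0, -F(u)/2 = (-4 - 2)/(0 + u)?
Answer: 1743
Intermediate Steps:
F(u) = 12/u (F(u) = -2*(-4 - 2)/(0 + u) = -(-12)/u = 12/u)
j(b, s) = -3 (j(b, s) = -3 + (s*s)*0 = -3 + s**2*0 = -3 + 0 = -3)
j(-10, F(3))*(-581) = -3*(-581) = 1743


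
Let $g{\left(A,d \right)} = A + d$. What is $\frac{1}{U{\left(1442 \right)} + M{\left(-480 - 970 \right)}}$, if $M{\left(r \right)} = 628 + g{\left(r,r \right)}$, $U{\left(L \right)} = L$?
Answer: $- \frac{1}{830} \approx -0.0012048$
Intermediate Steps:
$M{\left(r \right)} = 628 + 2 r$ ($M{\left(r \right)} = 628 + \left(r + r\right) = 628 + 2 r$)
$\frac{1}{U{\left(1442 \right)} + M{\left(-480 - 970 \right)}} = \frac{1}{1442 + \left(628 + 2 \left(-480 - 970\right)\right)} = \frac{1}{1442 + \left(628 + 2 \left(-1450\right)\right)} = \frac{1}{1442 + \left(628 - 2900\right)} = \frac{1}{1442 - 2272} = \frac{1}{-830} = - \frac{1}{830}$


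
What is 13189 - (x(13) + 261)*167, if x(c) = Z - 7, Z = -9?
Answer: -27726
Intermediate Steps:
x(c) = -16 (x(c) = -9 - 7 = -16)
13189 - (x(13) + 261)*167 = 13189 - (-16 + 261)*167 = 13189 - 245*167 = 13189 - 1*40915 = 13189 - 40915 = -27726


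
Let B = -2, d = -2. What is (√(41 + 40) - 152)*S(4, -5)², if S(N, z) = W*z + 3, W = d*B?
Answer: -41327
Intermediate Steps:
W = 4 (W = -2*(-2) = 4)
S(N, z) = 3 + 4*z (S(N, z) = 4*z + 3 = 3 + 4*z)
(√(41 + 40) - 152)*S(4, -5)² = (√(41 + 40) - 152)*(3 + 4*(-5))² = (√81 - 152)*(3 - 20)² = (9 - 152)*(-17)² = -143*289 = -41327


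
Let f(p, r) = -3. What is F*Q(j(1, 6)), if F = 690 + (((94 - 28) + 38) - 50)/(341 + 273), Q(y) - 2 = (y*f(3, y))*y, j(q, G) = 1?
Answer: -211857/307 ≈ -690.09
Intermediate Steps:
Q(y) = 2 - 3*y² (Q(y) = 2 + (y*(-3))*y = 2 + (-3*y)*y = 2 - 3*y²)
F = 211857/307 (F = 690 + ((66 + 38) - 50)/614 = 690 + (104 - 50)*(1/614) = 690 + 54*(1/614) = 690 + 27/307 = 211857/307 ≈ 690.09)
F*Q(j(1, 6)) = 211857*(2 - 3*1²)/307 = 211857*(2 - 3*1)/307 = 211857*(2 - 3)/307 = (211857/307)*(-1) = -211857/307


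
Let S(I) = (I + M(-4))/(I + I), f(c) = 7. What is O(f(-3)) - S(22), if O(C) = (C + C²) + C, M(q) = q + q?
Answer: 1379/22 ≈ 62.682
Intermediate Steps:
M(q) = 2*q
S(I) = (-8 + I)/(2*I) (S(I) = (I + 2*(-4))/(I + I) = (I - 8)/((2*I)) = (-8 + I)*(1/(2*I)) = (-8 + I)/(2*I))
O(C) = C² + 2*C
O(f(-3)) - S(22) = 7*(2 + 7) - (-8 + 22)/(2*22) = 7*9 - 14/(2*22) = 63 - 1*7/22 = 63 - 7/22 = 1379/22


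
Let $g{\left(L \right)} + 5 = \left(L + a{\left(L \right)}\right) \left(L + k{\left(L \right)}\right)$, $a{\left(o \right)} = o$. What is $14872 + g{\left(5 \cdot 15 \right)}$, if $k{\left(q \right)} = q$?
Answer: $37367$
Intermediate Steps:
$g{\left(L \right)} = -5 + 4 L^{2}$ ($g{\left(L \right)} = -5 + \left(L + L\right) \left(L + L\right) = -5 + 2 L 2 L = -5 + 4 L^{2}$)
$14872 + g{\left(5 \cdot 15 \right)} = 14872 - \left(5 - 4 \left(5 \cdot 15\right)^{2}\right) = 14872 - \left(5 - 4 \cdot 75^{2}\right) = 14872 + \left(-5 + 4 \cdot 5625\right) = 14872 + \left(-5 + 22500\right) = 14872 + 22495 = 37367$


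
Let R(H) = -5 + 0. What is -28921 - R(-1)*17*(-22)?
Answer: -30791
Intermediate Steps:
R(H) = -5
-28921 - R(-1)*17*(-22) = -28921 - (-5*17)*(-22) = -28921 - (-85)*(-22) = -28921 - 1*1870 = -28921 - 1870 = -30791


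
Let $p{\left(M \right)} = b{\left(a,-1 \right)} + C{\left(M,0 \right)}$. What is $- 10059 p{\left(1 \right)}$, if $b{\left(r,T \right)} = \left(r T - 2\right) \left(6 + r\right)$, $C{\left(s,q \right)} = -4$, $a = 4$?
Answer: $643776$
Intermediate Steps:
$b{\left(r,T \right)} = \left(-2 + T r\right) \left(6 + r\right)$ ($b{\left(r,T \right)} = \left(T r - 2\right) \left(6 + r\right) = \left(-2 + T r\right) \left(6 + r\right)$)
$p{\left(M \right)} = -64$ ($p{\left(M \right)} = \left(-12 - 8 - 4^{2} + 6 \left(-1\right) 4\right) - 4 = \left(-12 - 8 - 16 - 24\right) - 4 = -60 - 4 = -64$)
$- 10059 p{\left(1 \right)} = \left(-10059\right) \left(-64\right) = 643776$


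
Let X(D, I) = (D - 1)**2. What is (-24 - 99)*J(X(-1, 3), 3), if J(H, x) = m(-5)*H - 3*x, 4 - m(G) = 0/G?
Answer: -861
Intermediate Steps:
m(G) = 4 (m(G) = 4 - 0/G = 4 - 1*0 = 4 + 0 = 4)
X(D, I) = (-1 + D)**2
J(H, x) = -3*x + 4*H (J(H, x) = 4*H - 3*x = -3*x + 4*H)
(-24 - 99)*J(X(-1, 3), 3) = (-24 - 99)*(-3*3 + 4*(-1 - 1)**2) = -123*(-9 + 4*(-2)**2) = -123*(-9 + 4*4) = -123*(-9 + 16) = -123*7 = -861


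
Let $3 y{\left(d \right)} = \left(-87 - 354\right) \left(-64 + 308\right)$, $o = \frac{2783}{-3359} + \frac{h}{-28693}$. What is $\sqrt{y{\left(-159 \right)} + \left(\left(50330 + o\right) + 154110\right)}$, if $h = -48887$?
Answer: $\frac{3 \sqrt{173987124022225052854}}{96379787} \approx 410.58$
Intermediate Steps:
$o = \frac{84358814}{96379787}$ ($o = \frac{2783}{-3359} - \frac{48887}{-28693} = 2783 \left(- \frac{1}{3359}\right) - - \frac{48887}{28693} = - \frac{2783}{3359} + \frac{48887}{28693} = \frac{84358814}{96379787} \approx 0.87527$)
$y{\left(d \right)} = -35868$ ($y{\left(d \right)} = \frac{\left(-87 - 354\right) \left(-64 + 308\right)}{3} = \frac{\left(-441\right) 244}{3} = \frac{1}{3} \left(-107604\right) = -35868$)
$\sqrt{y{\left(-159 \right)} + \left(\left(50330 + o\right) + 154110\right)} = \sqrt{-35868 + \left(\left(50330 + \frac{84358814}{96379787}\right) + 154110\right)} = \sqrt{-35868 + \left(\frac{4850879038524}{96379787} + 154110\right)} = \sqrt{-35868 + \frac{19703968013094}{96379787}} = \sqrt{\frac{16247017812978}{96379787}} = \frac{3 \sqrt{173987124022225052854}}{96379787}$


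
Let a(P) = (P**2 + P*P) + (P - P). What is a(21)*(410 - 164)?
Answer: 216972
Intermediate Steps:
a(P) = 2*P**2 (a(P) = (P**2 + P**2) + 0 = 2*P**2 + 0 = 2*P**2)
a(21)*(410 - 164) = (2*21**2)*(410 - 164) = (2*441)*246 = 882*246 = 216972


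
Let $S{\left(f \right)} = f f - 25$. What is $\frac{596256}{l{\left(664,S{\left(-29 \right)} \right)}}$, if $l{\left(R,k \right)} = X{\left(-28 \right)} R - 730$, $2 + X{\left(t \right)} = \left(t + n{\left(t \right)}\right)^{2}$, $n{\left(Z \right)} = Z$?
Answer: $\frac{298128}{1040123} \approx 0.28663$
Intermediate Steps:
$S{\left(f \right)} = -25 + f^{2}$ ($S{\left(f \right)} = f^{2} - 25 = -25 + f^{2}$)
$X{\left(t \right)} = -2 + 4 t^{2}$ ($X{\left(t \right)} = -2 + \left(t + t\right)^{2} = -2 + \left(2 t\right)^{2} = -2 + 4 t^{2}$)
$l{\left(R,k \right)} = -730 + 3134 R$ ($l{\left(R,k \right)} = \left(-2 + 4 \left(-28\right)^{2}\right) R - 730 = \left(-2 + 4 \cdot 784\right) R - 730 = \left(-2 + 3136\right) R - 730 = 3134 R - 730 = -730 + 3134 R$)
$\frac{596256}{l{\left(664,S{\left(-29 \right)} \right)}} = \frac{596256}{-730 + 3134 \cdot 664} = \frac{596256}{-730 + 2080976} = \frac{596256}{2080246} = 596256 \cdot \frac{1}{2080246} = \frac{298128}{1040123}$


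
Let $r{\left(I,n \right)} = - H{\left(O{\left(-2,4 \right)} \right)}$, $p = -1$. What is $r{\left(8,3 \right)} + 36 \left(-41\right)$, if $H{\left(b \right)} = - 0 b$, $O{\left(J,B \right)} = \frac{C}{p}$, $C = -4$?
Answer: $-1476$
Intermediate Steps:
$O{\left(J,B \right)} = 4$ ($O{\left(J,B \right)} = - \frac{4}{-1} = \left(-4\right) \left(-1\right) = 4$)
$H{\left(b \right)} = 0$ ($H{\left(b \right)} = \left(-1\right) 0 = 0$)
$r{\left(I,n \right)} = 0$ ($r{\left(I,n \right)} = \left(-1\right) 0 = 0$)
$r{\left(8,3 \right)} + 36 \left(-41\right) = 0 + 36 \left(-41\right) = 0 - 1476 = -1476$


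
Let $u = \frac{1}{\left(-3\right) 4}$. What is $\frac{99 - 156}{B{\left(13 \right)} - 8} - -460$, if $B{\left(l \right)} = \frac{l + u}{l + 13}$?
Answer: $\frac{1094644}{2341} \approx 467.6$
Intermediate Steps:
$u = - \frac{1}{12}$ ($u = \frac{1}{-12} = - \frac{1}{12} \approx -0.083333$)
$B{\left(l \right)} = \frac{- \frac{1}{12} + l}{13 + l}$ ($B{\left(l \right)} = \frac{l - \frac{1}{12}}{l + 13} = \frac{- \frac{1}{12} + l}{13 + l}$)
$\frac{99 - 156}{B{\left(13 \right)} - 8} - -460 = \frac{99 - 156}{\frac{- \frac{1}{12} + 13}{13 + 13} - 8} - -460 = - \frac{57}{\frac{1}{26} \cdot \frac{155}{12} - 8} + 460 = - \frac{57}{\frac{155}{312} - 8} + 460 = - \frac{57}{- \frac{2341}{312}} + 460 = \left(-57\right) \left(- \frac{312}{2341}\right) + 460 = \frac{17784}{2341} + 460 = \frac{1094644}{2341}$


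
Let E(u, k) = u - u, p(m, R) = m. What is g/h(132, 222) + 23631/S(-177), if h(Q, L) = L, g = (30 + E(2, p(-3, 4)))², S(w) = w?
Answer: -282599/2183 ≈ -129.45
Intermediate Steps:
E(u, k) = 0
g = 900 (g = (30 + 0)² = 30² = 900)
g/h(132, 222) + 23631/S(-177) = 900/222 + 23631/(-177) = 900*(1/222) + 23631*(-1/177) = 150/37 - 7877/59 = -282599/2183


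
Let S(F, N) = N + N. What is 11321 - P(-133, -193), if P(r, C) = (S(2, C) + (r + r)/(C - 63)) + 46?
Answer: 1492475/128 ≈ 11660.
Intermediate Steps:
S(F, N) = 2*N
P(r, C) = 46 + 2*C + 2*r/(-63 + C) (P(r, C) = (2*C + (r + r)/(C - 63)) + 46 = (2*C + (2*r)/(-63 + C)) + 46 = (2*C + 2*r/(-63 + C)) + 46 = 46 + 2*C + 2*r/(-63 + C))
11321 - P(-133, -193) = 11321 - 2*(-1449 - 133 + (-193)² - 40*(-193))/(-63 - 193) = 11321 - 2*(-1449 - 133 + 37249 + 7720)/(-256) = 11321 - 2*(-1)*43387/256 = 11321 - 1*(-43387/128) = 11321 + 43387/128 = 1492475/128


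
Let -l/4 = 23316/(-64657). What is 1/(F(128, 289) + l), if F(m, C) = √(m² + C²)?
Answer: -207936912/14401617813781 + 4180527649*√99905/417646916599649 ≈ 0.0031494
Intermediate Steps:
F(m, C) = √(C² + m²)
l = 93264/64657 (l = -93264/(-64657) = -93264*(-1)/64657 = -4*(-23316/64657) = 93264/64657 ≈ 1.4424)
1/(F(128, 289) + l) = 1/(√(289² + 128²) + 93264/64657) = 1/(√(83521 + 16384) + 93264/64657) = 1/(√99905 + 93264/64657) = 1/(93264/64657 + √99905)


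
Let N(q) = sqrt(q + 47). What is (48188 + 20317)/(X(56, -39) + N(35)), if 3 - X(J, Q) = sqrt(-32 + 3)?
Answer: 68505/(3 + sqrt(82) - I*sqrt(29)) ≈ 4737.2 + 2116.1*I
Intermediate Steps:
N(q) = sqrt(47 + q)
X(J, Q) = 3 - I*sqrt(29) (X(J, Q) = 3 - sqrt(-32 + 3) = 3 - sqrt(-29) = 3 - I*sqrt(29))
(48188 + 20317)/(X(56, -39) + N(35)) = (48188 + 20317)/((3 - I*sqrt(29)) + sqrt(47 + 35)) = 68505/((3 - I*sqrt(29)) + sqrt(82)) = 68505/(3 + sqrt(82) - I*sqrt(29))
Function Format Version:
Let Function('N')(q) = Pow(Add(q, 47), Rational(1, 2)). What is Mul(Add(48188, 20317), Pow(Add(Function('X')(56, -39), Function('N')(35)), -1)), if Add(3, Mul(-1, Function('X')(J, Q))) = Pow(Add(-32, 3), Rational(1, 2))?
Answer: Mul(68505, Pow(Add(3, Pow(82, Rational(1, 2)), Mul(-1, I, Pow(29, Rational(1, 2)))), -1)) ≈ Add(4737.2, Mul(2116.1, I))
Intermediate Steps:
Function('N')(q) = Pow(Add(47, q), Rational(1, 2))
Function('X')(J, Q) = Add(3, Mul(-1, I, Pow(29, Rational(1, 2)))) (Function('X')(J, Q) = Add(3, Mul(-1, Pow(Add(-32, 3), Rational(1, 2)))) = Add(3, Mul(-1, Pow(-29, Rational(1, 2)))) = Add(3, Mul(-1, Mul(I, Pow(29, Rational(1, 2))))) = Add(3, Mul(-1, I, Pow(29, Rational(1, 2)))))
Mul(Add(48188, 20317), Pow(Add(Function('X')(56, -39), Function('N')(35)), -1)) = Mul(Add(48188, 20317), Pow(Add(Add(3, Mul(-1, I, Pow(29, Rational(1, 2)))), Pow(Add(47, 35), Rational(1, 2))), -1)) = Mul(68505, Pow(Add(Add(3, Mul(-1, I, Pow(29, Rational(1, 2)))), Pow(82, Rational(1, 2))), -1)) = Mul(68505, Pow(Add(3, Pow(82, Rational(1, 2)), Mul(-1, I, Pow(29, Rational(1, 2)))), -1))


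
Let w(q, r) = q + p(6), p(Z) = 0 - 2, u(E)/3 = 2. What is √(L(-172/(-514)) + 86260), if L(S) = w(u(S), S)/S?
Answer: √159516842/43 ≈ 293.72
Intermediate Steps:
u(E) = 6 (u(E) = 3*2 = 6)
p(Z) = -2
w(q, r) = -2 + q (w(q, r) = q - 2 = -2 + q)
L(S) = 4/S (L(S) = (-2 + 6)/S = 4/S)
√(L(-172/(-514)) + 86260) = √(4/((-172/(-514))) + 86260) = √(4/((-172*(-1/514))) + 86260) = √(4/(86/257) + 86260) = √(4*(257/86) + 86260) = √(514/43 + 86260) = √(3709694/43) = √159516842/43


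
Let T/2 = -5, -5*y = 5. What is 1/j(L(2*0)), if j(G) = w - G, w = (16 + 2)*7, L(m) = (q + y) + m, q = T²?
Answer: 1/27 ≈ 0.037037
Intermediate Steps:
y = -1 (y = -⅕*5 = -1)
T = -10 (T = 2*(-5) = -10)
q = 100 (q = (-10)² = 100)
L(m) = 99 + m (L(m) = (100 - 1) + m = 99 + m)
w = 126 (w = 18*7 = 126)
j(G) = 126 - G
1/j(L(2*0)) = 1/(126 - (99 + 2*0)) = 1/(126 - (99 + 0)) = 1/(126 - 1*99) = 1/(126 - 99) = 1/27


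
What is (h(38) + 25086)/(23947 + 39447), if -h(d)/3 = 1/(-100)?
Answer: 2508603/6339400 ≈ 0.39572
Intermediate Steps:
h(d) = 3/100 (h(d) = -3/(-100) = -3*(-1/100) = 3/100)
(h(38) + 25086)/(23947 + 39447) = (3/100 + 25086)/(23947 + 39447) = (2508603/100)/63394 = (2508603/100)*(1/63394) = 2508603/6339400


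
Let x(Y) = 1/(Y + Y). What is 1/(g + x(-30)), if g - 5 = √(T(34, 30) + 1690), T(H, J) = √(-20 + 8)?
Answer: 60/(299 + 60*√2*√(845 + I*√3)) ≈ 0.021695 - 1.9831e-5*I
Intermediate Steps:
x(Y) = 1/(2*Y)
T(H, J) = 2*I*√3 (T(H, J) = √(-12) = 2*I*√3)
g = 5 + √(1690 + 2*I*√3) (g = 5 + √(2*I*√3 + 1690) = 5 + √(1690 + 2*I*√3) ≈ 46.11 + 0.042132*I)
1/(g + x(-30)) = 1/((5 + √(1690 + 2*I*√3)) + (½)/(-30)) = 1/((5 + √(1690 + 2*I*√3)) + (½)*(-1/30)) = 1/((5 + √(1690 + 2*I*√3)) - 1/60) = 1/(299/60 + √(1690 + 2*I*√3))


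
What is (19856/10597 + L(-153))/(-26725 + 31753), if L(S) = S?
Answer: -1601485/53281716 ≈ -0.030057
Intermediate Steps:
(19856/10597 + L(-153))/(-26725 + 31753) = (19856/10597 - 153)/(-26725 + 31753) = (19856*(1/10597) - 153)/5028 = (19856/10597 - 153)*(1/5028) = -1601485/10597*1/5028 = -1601485/53281716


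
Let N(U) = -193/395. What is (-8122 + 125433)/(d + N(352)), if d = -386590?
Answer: -46337845/152703243 ≈ -0.30345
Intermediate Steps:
N(U) = -193/395 (N(U) = -193*1/395 = -193/395)
(-8122 + 125433)/(d + N(352)) = (-8122 + 125433)/(-386590 - 193/395) = 117311/(-152703243/395) = 117311*(-395/152703243) = -46337845/152703243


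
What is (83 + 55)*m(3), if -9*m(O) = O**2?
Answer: -138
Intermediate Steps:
m(O) = -O**2/9
(83 + 55)*m(3) = (83 + 55)*(-1/9*3**2) = 138*(-1/9*9) = 138*(-1) = -138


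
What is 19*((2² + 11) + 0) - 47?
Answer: 238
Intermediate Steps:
19*((2² + 11) + 0) - 47 = 19*((4 + 11) + 0) - 47 = 19*(15 + 0) - 47 = 19*15 - 47 = 285 - 47 = 238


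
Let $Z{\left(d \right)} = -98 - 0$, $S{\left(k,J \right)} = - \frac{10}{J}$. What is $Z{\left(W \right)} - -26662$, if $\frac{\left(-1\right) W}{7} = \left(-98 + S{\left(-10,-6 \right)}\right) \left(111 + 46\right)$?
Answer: $26564$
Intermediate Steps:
$W = \frac{317611}{3}$ ($W = - 7 \left(-98 - \frac{10}{-6}\right) \left(111 + 46\right) = - 7 \left(-98 - - \frac{5}{3}\right) 157 = - 7 \left(-98 + \frac{5}{3}\right) 157 = - 7 \left(\left(- \frac{289}{3}\right) 157\right) = \left(-7\right) \left(- \frac{45373}{3}\right) = \frac{317611}{3} \approx 1.0587 \cdot 10^{5}$)
$Z{\left(d \right)} = -98$ ($Z{\left(d \right)} = -98 + 0 = -98$)
$Z{\left(W \right)} - -26662 = -98 - -26662 = -98 + 26662 = 26564$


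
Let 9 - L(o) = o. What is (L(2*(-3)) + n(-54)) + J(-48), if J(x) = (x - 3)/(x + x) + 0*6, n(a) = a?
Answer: -1231/32 ≈ -38.469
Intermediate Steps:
L(o) = 9 - o
J(x) = (-3 + x)/(2*x) (J(x) = (-3 + x)/((2*x)) + 0 = (-3 + x)*(1/(2*x)) + 0 = (-3 + x)/(2*x) + 0 = (-3 + x)/(2*x))
(L(2*(-3)) + n(-54)) + J(-48) = ((9 - 2*(-3)) - 54) + (½)*(-3 - 48)/(-48) = ((9 - 1*(-6)) - 54) + (½)*(-1/48)*(-51) = ((9 + 6) - 54) + 17/32 = (15 - 54) + 17/32 = -39 + 17/32 = -1231/32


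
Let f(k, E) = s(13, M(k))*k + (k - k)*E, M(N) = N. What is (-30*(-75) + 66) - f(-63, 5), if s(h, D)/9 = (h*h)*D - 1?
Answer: -6035100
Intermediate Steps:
s(h, D) = -9 + 9*D*h² (s(h, D) = 9*((h*h)*D - 1) = 9*(h²*D - 1) = 9*(D*h² - 1) = 9*(-1 + D*h²) = -9 + 9*D*h²)
f(k, E) = k*(-9 + 1521*k) (f(k, E) = (-9 + 9*k*13²)*k + (k - k)*E = (-9 + 9*k*169)*k + 0*E = (-9 + 1521*k)*k + 0 = k*(-9 + 1521*k) + 0 = k*(-9 + 1521*k))
(-30*(-75) + 66) - f(-63, 5) = (-30*(-75) + 66) - 9*(-63)*(-1 + 169*(-63)) = (2250 + 66) - 9*(-63)*(-1 - 10647) = 2316 - 9*(-63)*(-10648) = 2316 - 1*6037416 = 2316 - 6037416 = -6035100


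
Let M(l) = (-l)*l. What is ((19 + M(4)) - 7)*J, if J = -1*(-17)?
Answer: -68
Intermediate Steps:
M(l) = -l²
J = 17
((19 + M(4)) - 7)*J = ((19 - 1*4²) - 7)*17 = ((19 - 1*16) - 7)*17 = ((19 - 16) - 7)*17 = (3 - 7)*17 = -4*17 = -68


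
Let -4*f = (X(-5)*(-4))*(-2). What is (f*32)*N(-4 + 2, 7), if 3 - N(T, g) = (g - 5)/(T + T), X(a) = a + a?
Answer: 2240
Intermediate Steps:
X(a) = 2*a
f = 20 (f = -(2*(-5))*(-4)*(-2)/4 = -(-10*(-4))*(-2)/4 = -10*(-2) = -1/4*(-80) = 20)
N(T, g) = 3 - (-5 + g)/(2*T) (N(T, g) = 3 - (g - 5)/(T + T) = 3 - (-5 + g)/(2*T))
(f*32)*N(-4 + 2, 7) = (20*32)*((5 - 1*7 + 6*(-4 + 2))/(2*(-4 + 2))) = 640*((1/2)*(5 - 7 + 6*(-2))/(-2)) = 640*((1/2)*(-1/2)*(5 - 7 - 12)) = 640*((1/2)*(-1/2)*(-14)) = 640*(7/2) = 2240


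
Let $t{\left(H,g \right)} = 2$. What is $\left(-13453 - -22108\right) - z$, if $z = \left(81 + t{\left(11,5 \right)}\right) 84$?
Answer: $1683$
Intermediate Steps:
$z = 6972$ ($z = \left(81 + 2\right) 84 = 83 \cdot 84 = 6972$)
$\left(-13453 - -22108\right) - z = \left(-13453 - -22108\right) - 6972 = \left(-13453 + 22108\right) - 6972 = 8655 - 6972 = 1683$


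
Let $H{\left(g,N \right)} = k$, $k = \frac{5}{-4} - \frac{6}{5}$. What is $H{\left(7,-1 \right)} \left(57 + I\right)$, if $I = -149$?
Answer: $\frac{1127}{5} \approx 225.4$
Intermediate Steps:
$k = - \frac{49}{20}$ ($k = 5 \left(- \frac{1}{4}\right) - \frac{6}{5} = - \frac{5}{4} - \frac{6}{5} = - \frac{49}{20} \approx -2.45$)
$H{\left(g,N \right)} = - \frac{49}{20}$
$H{\left(7,-1 \right)} \left(57 + I\right) = - \frac{49 \left(57 - 149\right)}{20} = \left(- \frac{49}{20}\right) \left(-92\right) = \frac{1127}{5}$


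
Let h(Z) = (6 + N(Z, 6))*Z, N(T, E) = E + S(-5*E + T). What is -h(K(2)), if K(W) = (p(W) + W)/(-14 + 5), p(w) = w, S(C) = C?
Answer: -664/81 ≈ -8.1975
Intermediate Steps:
N(T, E) = T - 4*E (N(T, E) = E + (-5*E + T) = E + (T - 5*E) = T - 4*E)
K(W) = -2*W/9 (K(W) = (W + W)/(-14 + 5) = (2*W)/(-9) = (2*W)*(-⅑) = -2*W/9)
h(Z) = Z*(-18 + Z) (h(Z) = (6 + (Z - 4*6))*Z = (6 + (Z - 24))*Z = (6 + (-24 + Z))*Z = (-18 + Z)*Z = Z*(-18 + Z))
-h(K(2)) = -(-2/9*2)*(-18 - 2/9*2) = -(-4)*(-18 - 4/9)/9 = -(-4)*(-166)/(9*9) = -1*664/81 = -664/81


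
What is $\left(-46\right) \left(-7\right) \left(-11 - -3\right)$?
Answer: $-2576$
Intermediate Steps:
$\left(-46\right) \left(-7\right) \left(-11 - -3\right) = 322 \left(-11 + 3\right) = 322 \left(-8\right) = -2576$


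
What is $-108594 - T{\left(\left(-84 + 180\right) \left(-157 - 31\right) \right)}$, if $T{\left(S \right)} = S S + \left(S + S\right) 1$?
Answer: $-325802802$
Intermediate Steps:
$T{\left(S \right)} = S^{2} + 2 S$ ($T{\left(S \right)} = S^{2} + 2 S 1 = S^{2} + 2 S$)
$-108594 - T{\left(\left(-84 + 180\right) \left(-157 - 31\right) \right)} = -108594 - \left(-84 + 180\right) \left(-157 - 31\right) \left(2 + \left(-84 + 180\right) \left(-157 - 31\right)\right) = -108594 - 96 \left(-188\right) \left(2 + 96 \left(-188\right)\right) = -108594 - - 18048 \left(2 - 18048\right) = -108594 - \left(-18048\right) \left(-18046\right) = -108594 - 325694208 = -325802802$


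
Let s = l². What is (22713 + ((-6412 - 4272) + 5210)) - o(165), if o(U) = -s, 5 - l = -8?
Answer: 17408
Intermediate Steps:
l = 13 (l = 5 - 1*(-8) = 5 + 8 = 13)
s = 169 (s = 13² = 169)
o(U) = -169 (o(U) = -1*169 = -169)
(22713 + ((-6412 - 4272) + 5210)) - o(165) = (22713 + ((-6412 - 4272) + 5210)) - 1*(-169) = (22713 + (-10684 + 5210)) + 169 = (22713 - 5474) + 169 = 17239 + 169 = 17408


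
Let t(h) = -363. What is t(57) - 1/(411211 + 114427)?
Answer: -190806595/525638 ≈ -363.00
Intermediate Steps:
t(57) - 1/(411211 + 114427) = -363 - 1/(411211 + 114427) = -363 - 1/525638 = -190806595/525638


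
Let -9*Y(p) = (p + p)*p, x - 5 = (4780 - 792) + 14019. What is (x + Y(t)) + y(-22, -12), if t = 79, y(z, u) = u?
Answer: 149518/9 ≈ 16613.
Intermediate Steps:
x = 18012 (x = 5 + ((4780 - 792) + 14019) = 5 + (3988 + 14019) = 5 + 18007 = 18012)
Y(p) = -2*p²/9 (Y(p) = -(p + p)*p/9 = -2*p*p/9 = -2*p²/9)
(x + Y(t)) + y(-22, -12) = (18012 - 2/9*79²) - 12 = (18012 - 2/9*6241) - 12 = (18012 - 12482/9) - 12 = 149626/9 - 12 = 149518/9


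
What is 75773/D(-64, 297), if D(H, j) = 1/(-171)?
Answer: -12957183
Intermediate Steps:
D(H, j) = -1/171
75773/D(-64, 297) = 75773/(-1/171) = 75773*(-171) = -12957183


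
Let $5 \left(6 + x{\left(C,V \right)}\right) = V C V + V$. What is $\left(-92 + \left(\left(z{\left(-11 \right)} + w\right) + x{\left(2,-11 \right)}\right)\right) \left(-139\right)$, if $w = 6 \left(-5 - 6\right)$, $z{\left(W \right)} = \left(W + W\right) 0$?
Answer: $\frac{81871}{5} \approx 16374.0$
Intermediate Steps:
$x{\left(C,V \right)} = -6 + \frac{V}{5} + \frac{C V^{2}}{5}$ ($x{\left(C,V \right)} = -6 + \frac{V C V + V}{5} = -6 + \frac{C V V + V}{5} = -6 + \frac{C V^{2} + V}{5} = -6 + \frac{V + C V^{2}}{5} = -6 + \left(\frac{V}{5} + \frac{C V^{2}}{5}\right) = -6 + \frac{V}{5} + \frac{C V^{2}}{5}$)
$z{\left(W \right)} = 0$ ($z{\left(W \right)} = 2 W 0 = 0$)
$w = -66$ ($w = 6 \left(-11\right) = -66$)
$\left(-92 + \left(\left(z{\left(-11 \right)} + w\right) + x{\left(2,-11 \right)}\right)\right) \left(-139\right) = \left(-92 + \left(\left(0 - 66\right) + \left(-6 + \frac{1}{5} \left(-11\right) + \frac{1}{5} \cdot 2 \left(-11\right)^{2}\right)\right)\right) \left(-139\right) = \left(-92 - \frac{129}{5}\right) \left(-139\right) = \left(- \frac{589}{5}\right) \left(-139\right) = \frac{81871}{5}$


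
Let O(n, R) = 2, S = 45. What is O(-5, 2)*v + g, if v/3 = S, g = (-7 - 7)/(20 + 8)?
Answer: 539/2 ≈ 269.50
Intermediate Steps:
g = -1/2 (g = -14/28 = -14*1/28 = -1/2 ≈ -0.50000)
v = 135 (v = 3*45 = 135)
O(-5, 2)*v + g = 2*135 - 1/2 = 270 - 1/2 = 539/2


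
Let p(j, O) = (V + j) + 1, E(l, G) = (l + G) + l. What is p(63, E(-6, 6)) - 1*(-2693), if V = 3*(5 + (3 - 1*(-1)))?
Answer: 2784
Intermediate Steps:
V = 27 (V = 3*(5 + (3 + 1)) = 3*(5 + 4) = 3*9 = 27)
E(l, G) = G + 2*l (E(l, G) = (G + l) + l = G + 2*l)
p(j, O) = 28 + j (p(j, O) = (27 + j) + 1 = 28 + j)
p(63, E(-6, 6)) - 1*(-2693) = (28 + 63) - 1*(-2693) = 91 + 2693 = 2784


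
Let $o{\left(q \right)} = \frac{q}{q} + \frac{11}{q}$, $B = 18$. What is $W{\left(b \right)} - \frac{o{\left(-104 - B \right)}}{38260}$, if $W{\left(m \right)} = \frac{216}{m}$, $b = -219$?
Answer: $- \frac{336083943}{340743560} \approx -0.98633$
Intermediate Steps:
$o{\left(q \right)} = 1 + \frac{11}{q}$
$W{\left(b \right)} - \frac{o{\left(-104 - B \right)}}{38260} = \frac{216}{-219} - \frac{\frac{1}{-104 - 18} \left(11 - 122\right)}{38260} = 216 \left(- \frac{1}{219}\right) - \frac{11 - 122}{-104 - 18} \cdot \frac{1}{38260} = - \frac{72}{73} - \frac{11 - 122}{-122} \cdot \frac{1}{38260} = - \frac{72}{73} - \left(- \frac{1}{122}\right) \left(-111\right) \frac{1}{38260} = - \frac{72}{73} - \frac{111}{122} \cdot \frac{1}{38260} = - \frac{72}{73} - \frac{111}{4667720} = - \frac{336083943}{340743560}$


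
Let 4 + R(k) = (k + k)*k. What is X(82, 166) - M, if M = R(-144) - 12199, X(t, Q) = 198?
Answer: -29071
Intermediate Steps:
R(k) = -4 + 2*k² (R(k) = -4 + (k + k)*k = -4 + (2*k)*k = -4 + 2*k²)
M = 29269 (M = (-4 + 2*(-144)²) - 12199 = (-4 + 2*20736) - 12199 = (-4 + 41472) - 12199 = 41468 - 12199 = 29269)
X(82, 166) - M = 198 - 1*29269 = 198 - 29269 = -29071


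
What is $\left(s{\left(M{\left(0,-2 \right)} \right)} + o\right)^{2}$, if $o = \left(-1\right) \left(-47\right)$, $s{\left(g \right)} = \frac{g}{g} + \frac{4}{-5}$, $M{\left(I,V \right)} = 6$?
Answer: $\frac{55696}{25} \approx 2227.8$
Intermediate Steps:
$s{\left(g \right)} = \frac{1}{5}$ ($s{\left(g \right)} = 1 + 4 \left(- \frac{1}{5}\right) = 1 - \frac{4}{5} = \frac{1}{5}$)
$o = 47$
$\left(s{\left(M{\left(0,-2 \right)} \right)} + o\right)^{2} = \left(\frac{1}{5} + 47\right)^{2} = \left(\frac{236}{5}\right)^{2} = \frac{55696}{25}$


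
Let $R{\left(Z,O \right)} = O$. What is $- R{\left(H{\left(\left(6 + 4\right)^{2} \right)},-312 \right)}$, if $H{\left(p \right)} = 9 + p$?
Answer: $312$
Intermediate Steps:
$- R{\left(H{\left(\left(6 + 4\right)^{2} \right)},-312 \right)} = \left(-1\right) \left(-312\right) = 312$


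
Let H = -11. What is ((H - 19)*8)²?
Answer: 57600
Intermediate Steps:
((H - 19)*8)² = ((-11 - 19)*8)² = (-30*8)² = (-240)² = 57600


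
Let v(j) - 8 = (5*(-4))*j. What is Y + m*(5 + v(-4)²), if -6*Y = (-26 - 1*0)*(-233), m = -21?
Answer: -491216/3 ≈ -1.6374e+5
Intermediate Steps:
v(j) = 8 - 20*j (v(j) = 8 + (5*(-4))*j = 8 - 20*j)
Y = -3029/3 (Y = -(-26 - 1*0)*(-233)/6 = -(-26 + 0)*(-233)/6 = -(-13)*(-233)/3 = -⅙*6058 = -3029/3 ≈ -1009.7)
Y + m*(5 + v(-4)²) = -3029/3 - 21*(5 + (8 - 20*(-4))²) = -3029/3 - 21*(5 + (8 + 80)²) = -3029/3 - 21*(5 + 88²) = -3029/3 - 21*(5 + 7744) = -3029/3 - 21*7749 = -3029/3 - 162729 = -491216/3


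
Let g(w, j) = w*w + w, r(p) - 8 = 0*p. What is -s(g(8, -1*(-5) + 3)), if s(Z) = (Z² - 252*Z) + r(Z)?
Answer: 12952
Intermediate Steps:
r(p) = 8 (r(p) = 8 + 0*p = 8 + 0 = 8)
g(w, j) = w + w² (g(w, j) = w² + w = w + w²)
s(Z) = 8 + Z² - 252*Z (s(Z) = (Z² - 252*Z) + 8 = 8 + Z² - 252*Z)
-s(g(8, -1*(-5) + 3)) = -(8 + (8*(1 + 8))² - 2016*(1 + 8)) = -(8 + (8*9)² - 2016*9) = -(8 + 72² - 252*72) = -(8 + 5184 - 18144) = -1*(-12952) = 12952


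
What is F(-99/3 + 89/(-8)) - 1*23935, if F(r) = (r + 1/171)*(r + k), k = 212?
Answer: -343001405/10944 ≈ -31342.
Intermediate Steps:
F(r) = (212 + r)*(1/171 + r) (F(r) = (r + 1/171)*(r + 212) = (r + 1/171)*(212 + r) = (1/171 + r)*(212 + r) = (212 + r)*(1/171 + r))
F(-99/3 + 89/(-8)) - 1*23935 = (212/171 + (-99/3 + 89/(-8))² + 36253*(-99/3 + 89/(-8))/171) - 1*23935 = (212/171 + (-99*⅓ + 89*(-⅛))² + 36253*(-99*⅓ + 89*(-⅛))/171) - 23935 = (212/171 + (-33 - 89/8)² + 36253*(-33 - 89/8)/171) - 23935 = (212/171 + (-353/8)² + (36253/171)*(-353/8)) - 23935 = (212/171 + 124609/64 - 12797309/1368) - 23935 = -81056765/10944 - 23935 = -343001405/10944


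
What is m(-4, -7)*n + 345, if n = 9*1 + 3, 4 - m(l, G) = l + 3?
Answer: 405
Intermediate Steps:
m(l, G) = 1 - l (m(l, G) = 4 - (l + 3) = 4 - (3 + l) = 4 + (-3 - l) = 1 - l)
n = 12 (n = 9 + 3 = 12)
m(-4, -7)*n + 345 = (1 - 1*(-4))*12 + 345 = (1 + 4)*12 + 345 = 5*12 + 345 = 60 + 345 = 405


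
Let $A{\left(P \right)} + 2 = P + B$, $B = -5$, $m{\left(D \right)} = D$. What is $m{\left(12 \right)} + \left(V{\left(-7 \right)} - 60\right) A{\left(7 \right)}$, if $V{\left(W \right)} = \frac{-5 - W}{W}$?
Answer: $12$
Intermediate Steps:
$V{\left(W \right)} = \frac{-5 - W}{W}$
$A{\left(P \right)} = -7 + P$ ($A{\left(P \right)} = -2 + \left(P - 5\right) = -2 + \left(-5 + P\right) = -7 + P$)
$m{\left(12 \right)} + \left(V{\left(-7 \right)} - 60\right) A{\left(7 \right)} = 12 + \left(\frac{-5 - -7}{-7} - 60\right) \left(-7 + 7\right) = 12 + \left(- \frac{-5 + 7}{7} - 60\right) 0 = 12 + \left(\left(- \frac{1}{7}\right) 2 - 60\right) 0 = 12 + \left(- \frac{2}{7} - 60\right) 0 = 12 - 0 = 12 + 0 = 12$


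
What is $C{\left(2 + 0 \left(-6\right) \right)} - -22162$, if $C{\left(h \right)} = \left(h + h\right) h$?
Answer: $22170$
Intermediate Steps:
$C{\left(h \right)} = 2 h^{2}$ ($C{\left(h \right)} = 2 h h = 2 h^{2}$)
$C{\left(2 + 0 \left(-6\right) \right)} - -22162 = 2 \left(2 + 0 \left(-6\right)\right)^{2} - -22162 = 2 \left(2 + 0\right)^{2} + 22162 = 2 \cdot 2^{2} + 22162 = 2 \cdot 4 + 22162 = 8 + 22162 = 22170$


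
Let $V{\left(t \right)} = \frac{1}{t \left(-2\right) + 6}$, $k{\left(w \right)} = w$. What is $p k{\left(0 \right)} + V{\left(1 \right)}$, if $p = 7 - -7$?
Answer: $\frac{1}{4} \approx 0.25$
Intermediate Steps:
$V{\left(t \right)} = \frac{1}{6 - 2 t}$ ($V{\left(t \right)} = \frac{1}{- 2 t + 6} = \frac{1}{6 - 2 t}$)
$p = 14$ ($p = 7 + 7 = 14$)
$p k{\left(0 \right)} + V{\left(1 \right)} = 14 \cdot 0 - \frac{1}{-6 + 2 \cdot 1} = 0 - \frac{1}{-6 + 2} = 0 - \frac{1}{-4} = 0 - - \frac{1}{4} = 0 + \frac{1}{4} = \frac{1}{4}$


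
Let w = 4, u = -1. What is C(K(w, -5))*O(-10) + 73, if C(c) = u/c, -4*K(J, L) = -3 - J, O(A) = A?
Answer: 551/7 ≈ 78.714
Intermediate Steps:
K(J, L) = 3/4 + J/4 (K(J, L) = -(-3 - J)/4 = 3/4 + J/4)
C(c) = -1/c
C(K(w, -5))*O(-10) + 73 = -1/(3/4 + (1/4)*4)*(-10) + 73 = -1/(3/4 + 1)*(-10) + 73 = -1/7/4*(-10) + 73 = -1*4/7*(-10) + 73 = -4/7*(-10) + 73 = 40/7 + 73 = 551/7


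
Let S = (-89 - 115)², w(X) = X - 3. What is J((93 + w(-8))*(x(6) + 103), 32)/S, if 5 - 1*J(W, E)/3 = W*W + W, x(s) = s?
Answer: -26632259/4624 ≈ -5759.6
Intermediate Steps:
w(X) = -3 + X
J(W, E) = 15 - 3*W - 3*W² (J(W, E) = 15 - 3*(W*W + W) = 15 - 3*(W² + W) = 15 - 3*(W + W²) = 15 + (-3*W - 3*W²) = 15 - 3*W - 3*W²)
S = 41616 (S = (-204)² = 41616)
J((93 + w(-8))*(x(6) + 103), 32)/S = (15 - 3*(93 + (-3 - 8))*(6 + 103) - 3*(6 + 103)²*(93 + (-3 - 8))²)/41616 = (15 - 3*(93 - 11)*109 - 3*11881*(93 - 11)²)*(1/41616) = (15 - 246*109 - 3*(82*109)²)*(1/41616) = (15 - 3*8938 - 3*8938²)*(1/41616) = (15 - 26814 - 3*79887844)*(1/41616) = (15 - 26814 - 239663532)*(1/41616) = -239690331*1/41616 = -26632259/4624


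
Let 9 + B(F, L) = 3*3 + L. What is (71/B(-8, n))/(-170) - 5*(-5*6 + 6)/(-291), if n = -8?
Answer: -47513/131920 ≈ -0.36017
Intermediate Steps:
B(F, L) = L (B(F, L) = -9 + (3*3 + L) = -9 + (9 + L) = L)
(71/B(-8, n))/(-170) - 5*(-5*6 + 6)/(-291) = (71/(-8))/(-170) - 5*(-5*6 + 6)/(-291) = (71*(-⅛))*(-1/170) - 5*(-30 + 6)*(-1/291) = -71/8*(-1/170) - 5*(-24)*(-1/291) = 71/1360 + 120*(-1/291) = 71/1360 - 40/97 = -47513/131920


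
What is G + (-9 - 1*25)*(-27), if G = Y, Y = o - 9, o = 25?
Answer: 934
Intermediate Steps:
Y = 16 (Y = 25 - 9 = 16)
G = 16
G + (-9 - 1*25)*(-27) = 16 + (-9 - 1*25)*(-27) = 16 + (-9 - 25)*(-27) = 16 - 34*(-27) = 16 + 918 = 934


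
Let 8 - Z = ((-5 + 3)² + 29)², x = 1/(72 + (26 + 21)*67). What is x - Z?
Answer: 3481902/3221 ≈ 1081.0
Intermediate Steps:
x = 1/3221 (x = 1/(72 + 47*67) = 1/(72 + 3149) = 1/3221 ≈ 0.00031046)
Z = -1081 (Z = 8 - ((-5 + 3)² + 29)² = 8 - ((-2)² + 29)² = 8 - (4 + 29)² = 8 - 1*33² = 8 - 1*1089 = 8 - 1089 = -1081)
x - Z = 1/3221 - 1*(-1081) = 1/3221 + 1081 = 3481902/3221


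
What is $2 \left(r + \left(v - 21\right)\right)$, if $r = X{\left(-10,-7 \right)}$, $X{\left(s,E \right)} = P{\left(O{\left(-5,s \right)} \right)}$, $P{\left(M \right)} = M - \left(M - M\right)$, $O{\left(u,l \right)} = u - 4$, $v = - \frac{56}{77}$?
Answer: $- \frac{676}{11} \approx -61.455$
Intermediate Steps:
$v = - \frac{8}{11}$ ($v = \left(-56\right) \frac{1}{77} = - \frac{8}{11} \approx -0.72727$)
$O{\left(u,l \right)} = -4 + u$
$P{\left(M \right)} = M$ ($P{\left(M \right)} = M - 0 = M + 0 = M$)
$X{\left(s,E \right)} = -9$ ($X{\left(s,E \right)} = -4 - 5 = -9$)
$r = -9$
$2 \left(r + \left(v - 21\right)\right) = 2 \left(-9 - \frac{239}{11}\right) = 2 \left(- \frac{338}{11}\right) = - \frac{676}{11}$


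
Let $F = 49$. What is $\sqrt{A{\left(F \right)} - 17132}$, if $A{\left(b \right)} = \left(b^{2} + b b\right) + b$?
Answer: $i \sqrt{12281} \approx 110.82 i$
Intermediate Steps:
$A{\left(b \right)} = b + 2 b^{2}$ ($A{\left(b \right)} = \left(b^{2} + b^{2}\right) + b = 2 b^{2} + b = b + 2 b^{2}$)
$\sqrt{A{\left(F \right)} - 17132} = \sqrt{49 \left(1 + 2 \cdot 49\right) - 17132} = \sqrt{49 \left(1 + 98\right) - 17132} = \sqrt{49 \cdot 99 - 17132} = \sqrt{4851 - 17132} = \sqrt{-12281} = i \sqrt{12281}$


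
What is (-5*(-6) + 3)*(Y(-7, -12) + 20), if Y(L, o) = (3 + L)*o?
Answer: 2244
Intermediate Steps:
Y(L, o) = o*(3 + L)
(-5*(-6) + 3)*(Y(-7, -12) + 20) = (-5*(-6) + 3)*(-12*(3 - 7) + 20) = (30 + 3)*(-12*(-4) + 20) = 33*(48 + 20) = 33*68 = 2244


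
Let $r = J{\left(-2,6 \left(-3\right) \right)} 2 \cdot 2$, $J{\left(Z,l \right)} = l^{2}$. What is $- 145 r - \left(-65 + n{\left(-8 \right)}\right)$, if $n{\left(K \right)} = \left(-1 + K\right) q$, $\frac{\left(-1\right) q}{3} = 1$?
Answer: $-187882$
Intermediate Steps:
$q = -3$ ($q = \left(-3\right) 1 = -3$)
$n{\left(K \right)} = 3 - 3 K$ ($n{\left(K \right)} = \left(-1 + K\right) \left(-3\right) = 3 - 3 K$)
$r = 1296$ ($r = \left(6 \left(-3\right)\right)^{2} \cdot 2 \cdot 2 = \left(-18\right)^{2} \cdot 2 \cdot 2 = 324 \cdot 2 \cdot 2 = 648 \cdot 2 = 1296$)
$- 145 r - \left(-65 + n{\left(-8 \right)}\right) = \left(-145\right) 1296 + \left(65 - \left(3 - -24\right)\right) = -187920 + \left(65 - \left(3 + 24\right)\right) = -187920 + \left(65 - 27\right) = -187920 + 38 = -187882$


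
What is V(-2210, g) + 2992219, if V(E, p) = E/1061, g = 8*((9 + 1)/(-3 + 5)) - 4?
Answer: 3174742149/1061 ≈ 2.9922e+6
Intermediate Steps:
g = 36 (g = 8*(10/2) - 4 = 8*(10*(½)) - 4 = 8*5 - 4 = 40 - 4 = 36)
V(E, p) = E/1061 (V(E, p) = E*(1/1061) = E/1061)
V(-2210, g) + 2992219 = (1/1061)*(-2210) + 2992219 = -2210/1061 + 2992219 = 3174742149/1061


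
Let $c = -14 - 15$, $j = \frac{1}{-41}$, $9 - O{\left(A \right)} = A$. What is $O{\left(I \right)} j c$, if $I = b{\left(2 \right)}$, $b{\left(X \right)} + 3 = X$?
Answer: $\frac{290}{41} \approx 7.0732$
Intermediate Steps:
$b{\left(X \right)} = -3 + X$
$I = -1$ ($I = -3 + 2 = -1$)
$O{\left(A \right)} = 9 - A$
$j = - \frac{1}{41} \approx -0.02439$
$c = -29$ ($c = -14 - 15 = -29$)
$O{\left(I \right)} j c = \left(9 - -1\right) \left(- \frac{1}{41}\right) \left(-29\right) = \left(9 + 1\right) \left(- \frac{1}{41}\right) \left(-29\right) = 10 \left(- \frac{1}{41}\right) \left(-29\right) = \left(- \frac{10}{41}\right) \left(-29\right) = \frac{290}{41}$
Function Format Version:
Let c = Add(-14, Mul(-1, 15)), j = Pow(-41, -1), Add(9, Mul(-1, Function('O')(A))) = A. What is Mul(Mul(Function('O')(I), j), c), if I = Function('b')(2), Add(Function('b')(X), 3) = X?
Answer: Rational(290, 41) ≈ 7.0732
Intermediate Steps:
Function('b')(X) = Add(-3, X)
I = -1 (I = Add(-3, 2) = -1)
Function('O')(A) = Add(9, Mul(-1, A))
j = Rational(-1, 41) ≈ -0.024390
c = -29 (c = Add(-14, -15) = -29)
Mul(Mul(Function('O')(I), j), c) = Mul(Mul(Add(9, Mul(-1, -1)), Rational(-1, 41)), -29) = Mul(Mul(Add(9, 1), Rational(-1, 41)), -29) = Mul(Mul(10, Rational(-1, 41)), -29) = Mul(Rational(-10, 41), -29) = Rational(290, 41)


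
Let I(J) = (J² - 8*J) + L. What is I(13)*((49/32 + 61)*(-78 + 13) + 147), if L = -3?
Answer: -3886191/16 ≈ -2.4289e+5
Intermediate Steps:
I(J) = -3 + J² - 8*J (I(J) = (J² - 8*J) - 3 = -3 + J² - 8*J)
I(13)*((49/32 + 61)*(-78 + 13) + 147) = (-3 + 13² - 8*13)*((49/32 + 61)*(-78 + 13) + 147) = (-3 + 169 - 104)*((49*(1/32) + 61)*(-65) + 147) = 62*((49/32 + 61)*(-65) + 147) = 62*((2001/32)*(-65) + 147) = 62*(-130065/32 + 147) = 62*(-125361/32) = -3886191/16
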